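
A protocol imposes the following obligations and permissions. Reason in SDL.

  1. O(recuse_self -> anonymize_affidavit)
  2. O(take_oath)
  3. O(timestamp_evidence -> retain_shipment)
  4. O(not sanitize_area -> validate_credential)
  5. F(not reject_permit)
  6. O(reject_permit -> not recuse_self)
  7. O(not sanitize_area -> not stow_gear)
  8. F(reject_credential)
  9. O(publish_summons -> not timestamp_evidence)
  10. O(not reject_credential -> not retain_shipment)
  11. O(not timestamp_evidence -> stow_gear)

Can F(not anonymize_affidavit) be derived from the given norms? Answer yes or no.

Premise 1 is O(recuse_self -> anonymize_affidavit), but O(recuse_self) is not derivable from the premises, so it does not yield O(anonymize_affidavit).
No other premise forces O(anonymize_affidavit). An ideal world satisfying every premise can still have not anonymize_affidavit true, so F(not anonymize_affidavit) is not derivable.

No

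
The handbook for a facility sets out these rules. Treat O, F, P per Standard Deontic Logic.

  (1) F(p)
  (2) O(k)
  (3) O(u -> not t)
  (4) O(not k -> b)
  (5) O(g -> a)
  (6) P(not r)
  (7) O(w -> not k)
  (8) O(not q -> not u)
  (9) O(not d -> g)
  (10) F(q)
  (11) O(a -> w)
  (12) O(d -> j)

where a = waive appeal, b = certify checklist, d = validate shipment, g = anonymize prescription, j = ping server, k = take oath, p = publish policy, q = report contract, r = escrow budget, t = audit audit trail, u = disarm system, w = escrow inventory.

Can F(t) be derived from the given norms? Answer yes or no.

No

Premise 3 is O(u -> not t), but O(u) is not derivable from the premises, so it does not yield O(not t).
No other premise forces O(not t). An ideal world satisfying every premise can still have t true, so F(t) is not derivable.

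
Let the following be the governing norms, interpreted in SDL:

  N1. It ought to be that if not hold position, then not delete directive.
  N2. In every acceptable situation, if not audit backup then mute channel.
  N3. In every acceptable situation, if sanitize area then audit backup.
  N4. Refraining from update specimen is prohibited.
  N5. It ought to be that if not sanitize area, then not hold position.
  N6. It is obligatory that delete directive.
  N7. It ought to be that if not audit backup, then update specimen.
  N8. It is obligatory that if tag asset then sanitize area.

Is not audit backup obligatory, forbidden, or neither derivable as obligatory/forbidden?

Forbidden

Premise 6 states O(delete_directive) outright.
Premise 1, O(¬hold_position → ¬delete_directive), contraposes to O(delete_directive → hold_position); with O(delete_directive) we get O(hold_position).
Premise 5 is O(¬sanitize_area → ¬hold_position); contrapositively O(hold_position → sanitize_area). Since O(hold_position) holds, K gives O(sanitize_area).
With premise 3, O(sanitize_area → audit_backup), the K-axiom yields O(audit_backup).
Premises 2, 4, 7, 8 do not contribute to this derivation.
Thus O(audit_backup), which is F(¬audit_backup): ¬audit_backup is forbidden.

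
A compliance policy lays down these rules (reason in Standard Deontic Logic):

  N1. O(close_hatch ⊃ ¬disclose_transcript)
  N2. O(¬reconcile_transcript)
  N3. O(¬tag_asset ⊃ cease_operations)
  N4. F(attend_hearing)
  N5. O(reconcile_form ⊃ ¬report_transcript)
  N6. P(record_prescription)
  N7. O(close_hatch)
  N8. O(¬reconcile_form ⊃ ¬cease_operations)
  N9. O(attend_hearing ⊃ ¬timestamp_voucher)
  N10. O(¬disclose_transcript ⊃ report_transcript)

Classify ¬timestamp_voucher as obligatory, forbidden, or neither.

Premise 9 is O(attend_hearing ⊃ ¬timestamp_voucher), but O(attend_hearing) is not derivable from the premises, so it does not yield O(¬timestamp_voucher).
No premise or chain of K-axiom applications forces O(¬timestamp_voucher), and none forces O(timestamp_voucher). So ¬timestamp_voucher is neither obligatory nor forbidden under these norms.

Neither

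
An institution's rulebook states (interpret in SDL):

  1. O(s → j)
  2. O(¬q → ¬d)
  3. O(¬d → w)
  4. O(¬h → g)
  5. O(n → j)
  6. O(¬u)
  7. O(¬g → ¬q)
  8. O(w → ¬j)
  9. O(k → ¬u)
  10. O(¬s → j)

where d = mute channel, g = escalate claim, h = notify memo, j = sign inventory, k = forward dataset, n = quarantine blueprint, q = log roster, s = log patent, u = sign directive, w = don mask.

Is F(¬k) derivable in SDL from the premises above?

Premise 9 is O(k → ¬u); even if O(¬u) held, inferring O(k) would be affirming the consequent — invalid.
No other premise forces O(k). An ideal world satisfying every premise can still have ¬k true, so F(¬k) is not derivable.

No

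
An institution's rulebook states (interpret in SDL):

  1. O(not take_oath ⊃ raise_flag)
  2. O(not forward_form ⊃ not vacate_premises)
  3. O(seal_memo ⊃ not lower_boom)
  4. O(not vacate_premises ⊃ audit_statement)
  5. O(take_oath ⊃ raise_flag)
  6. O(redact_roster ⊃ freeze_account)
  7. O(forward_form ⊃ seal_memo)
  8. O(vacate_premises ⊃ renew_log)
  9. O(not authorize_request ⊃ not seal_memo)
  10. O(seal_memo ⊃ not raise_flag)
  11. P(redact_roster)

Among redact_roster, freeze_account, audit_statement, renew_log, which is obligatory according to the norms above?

audit_statement

Premises 5 and 1 are O(take_oath ⊃ raise_flag) and O(not take_oath ⊃ raise_flag); every ideal world satisfies take_oath or not take_oath, so in either case raise_flag holds — hence O(raise_flag).
The contrapositive of premise 10 (O(seal_memo ⊃ not raise_flag)) is O(raise_flag ⊃ not seal_memo), and O(raise_flag) is already established, so O(not seal_memo).
The contrapositive of premise 7 (O(forward_form ⊃ seal_memo)) is O(not seal_memo ⊃ not forward_form), and O(not seal_memo) is already established, so O(not forward_form).
With premise 2, O(not forward_form ⊃ not vacate_premises), the K-axiom yields O(not vacate_premises).
Premise 4 is O(not vacate_premises ⊃ audit_statement); since O(not vacate_premises), deontic closure gives O(audit_statement).
So O(audit_statement) holds — audit_statement is obligatory. None of the other listed options is made obligatory by any chain of premises.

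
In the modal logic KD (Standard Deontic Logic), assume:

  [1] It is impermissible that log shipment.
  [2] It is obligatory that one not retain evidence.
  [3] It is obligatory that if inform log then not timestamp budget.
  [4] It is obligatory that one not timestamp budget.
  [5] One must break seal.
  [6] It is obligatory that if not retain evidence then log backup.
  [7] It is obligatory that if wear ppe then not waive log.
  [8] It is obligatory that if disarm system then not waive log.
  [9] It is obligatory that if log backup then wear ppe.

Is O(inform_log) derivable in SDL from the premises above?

No

Premise 3 is O(inform_log → ¬timestamp_budget); even if O(¬timestamp_budget) held, inferring O(inform_log) would be affirming the consequent — invalid.
No other premise forces O(inform_log). An ideal world satisfying every premise can still have inform_log false, so O(inform_log) is not derivable.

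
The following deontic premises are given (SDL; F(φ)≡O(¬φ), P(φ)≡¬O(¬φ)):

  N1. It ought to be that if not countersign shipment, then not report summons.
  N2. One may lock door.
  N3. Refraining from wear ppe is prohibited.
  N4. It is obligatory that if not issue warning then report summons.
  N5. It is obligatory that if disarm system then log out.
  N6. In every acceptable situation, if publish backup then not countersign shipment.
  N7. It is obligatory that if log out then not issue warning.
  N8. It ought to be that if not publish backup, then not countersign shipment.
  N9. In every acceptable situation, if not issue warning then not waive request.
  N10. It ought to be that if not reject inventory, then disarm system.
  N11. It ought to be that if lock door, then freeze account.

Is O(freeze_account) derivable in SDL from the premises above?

Premise 11 is O(lock_door → freeze_account), but O(lock_door) is not derivable from the premises (the permission P(lock_door) asserts only ¬O(¬lock_door), not O(lock_door)), so it does not yield O(freeze_account).
No other premise forces O(freeze_account). An ideal world satisfying every premise can still have freeze_account false, so O(freeze_account) is not derivable.

No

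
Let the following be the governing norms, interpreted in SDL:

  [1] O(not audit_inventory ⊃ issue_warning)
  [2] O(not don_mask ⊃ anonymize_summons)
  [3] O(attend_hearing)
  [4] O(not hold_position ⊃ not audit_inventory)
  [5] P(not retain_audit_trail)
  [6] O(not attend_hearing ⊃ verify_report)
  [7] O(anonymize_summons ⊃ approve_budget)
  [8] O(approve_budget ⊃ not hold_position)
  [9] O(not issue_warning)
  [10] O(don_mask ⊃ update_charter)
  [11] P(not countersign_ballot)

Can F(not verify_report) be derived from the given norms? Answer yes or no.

No

Premise 6 is O(not attend_hearing ⊃ verify_report), but O(not attend_hearing) is not derivable from the premises, so it does not yield O(verify_report).
No other premise forces O(verify_report). An ideal world satisfying every premise can still have not verify_report true, so F(not verify_report) is not derivable.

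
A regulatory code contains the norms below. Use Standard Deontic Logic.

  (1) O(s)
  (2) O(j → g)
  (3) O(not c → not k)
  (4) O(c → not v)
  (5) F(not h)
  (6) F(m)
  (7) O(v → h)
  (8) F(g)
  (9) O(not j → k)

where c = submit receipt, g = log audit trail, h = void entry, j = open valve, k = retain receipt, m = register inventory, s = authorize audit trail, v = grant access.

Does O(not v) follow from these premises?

Yes

F(g) at premise 8 means O(not g).
Premise 2 is O(j → g); contrapositively O(not g → not j). Since O(not g) holds, K gives O(not j).
From O(not j) and premise 9, O(not j → k), we obtain O(k).
Premise 3 is O(not c → not k); contrapositively O(k → c). Since O(k) holds, K gives O(c).
Applying K to premise 4 (O(c → not v)) and O(c) yields O(not v).
Premises 1, 5, 6, 7 do not contribute to this derivation.
So O(not v) follows.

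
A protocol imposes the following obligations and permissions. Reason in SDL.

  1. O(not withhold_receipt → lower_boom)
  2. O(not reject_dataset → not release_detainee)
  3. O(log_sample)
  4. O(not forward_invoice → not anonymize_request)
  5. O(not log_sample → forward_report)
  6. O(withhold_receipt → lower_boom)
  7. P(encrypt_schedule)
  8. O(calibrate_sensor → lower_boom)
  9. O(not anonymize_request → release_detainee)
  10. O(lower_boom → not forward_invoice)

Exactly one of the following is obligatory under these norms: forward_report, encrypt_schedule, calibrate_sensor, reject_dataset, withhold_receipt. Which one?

By case analysis on withhold_receipt: premise 6 gives O(withhold_receipt → lower_boom) and premise 1 gives O(not withhold_receipt → lower_boom), so O(lower_boom) either way.
Premise 10 is O(lower_boom → not forward_invoice); since O(lower_boom), deontic closure gives O(not forward_invoice).
Applying K to premise 4 (O(not forward_invoice → not anonymize_request)) and O(not forward_invoice) yields O(not anonymize_request).
With premise 9, O(not anonymize_request → release_detainee), the K-axiom yields O(release_detainee).
Premise 2, O(not reject_dataset → not release_detainee), contraposes to O(release_detainee → reject_dataset); with O(release_detainee) we get O(reject_dataset).
So O(reject_dataset) holds — reject_dataset is obligatory. None of the other listed options is made obligatory by any chain of premises.

reject_dataset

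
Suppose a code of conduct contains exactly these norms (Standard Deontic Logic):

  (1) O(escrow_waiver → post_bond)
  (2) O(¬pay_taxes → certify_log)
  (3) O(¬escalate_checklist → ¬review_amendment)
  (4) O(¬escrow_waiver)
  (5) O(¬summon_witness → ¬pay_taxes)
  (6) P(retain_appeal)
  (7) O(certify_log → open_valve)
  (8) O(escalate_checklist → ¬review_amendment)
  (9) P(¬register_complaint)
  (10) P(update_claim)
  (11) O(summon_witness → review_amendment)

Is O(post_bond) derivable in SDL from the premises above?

No

Premise 1 is O(escrow_waiver → post_bond), but O(escrow_waiver) is not derivable from the premises, so it does not yield O(post_bond).
No other premise forces O(post_bond). An ideal world satisfying every premise can still have post_bond false, so O(post_bond) is not derivable.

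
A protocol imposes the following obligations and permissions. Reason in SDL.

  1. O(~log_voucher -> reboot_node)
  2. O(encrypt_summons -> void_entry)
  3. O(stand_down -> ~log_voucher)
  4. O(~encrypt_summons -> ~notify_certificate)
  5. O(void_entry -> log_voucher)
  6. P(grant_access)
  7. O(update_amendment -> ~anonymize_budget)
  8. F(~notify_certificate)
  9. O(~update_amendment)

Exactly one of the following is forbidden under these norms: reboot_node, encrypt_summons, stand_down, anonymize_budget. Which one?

F(~notify_certificate) at premise 8 means O(notify_certificate).
The contrapositive of premise 4 (O(~encrypt_summons -> ~notify_certificate)) is O(notify_certificate -> encrypt_summons), and O(notify_certificate) is already established, so O(encrypt_summons).
Applying K to premise 2 (O(encrypt_summons -> void_entry)) and O(encrypt_summons) yields O(void_entry).
Premise 5 is O(void_entry -> log_voucher); since O(void_entry), deontic closure gives O(log_voucher).
Premise 3, O(stand_down -> ~log_voucher), contraposes to O(log_voucher -> ~stand_down); with O(log_voucher) we get O(~stand_down).
So O(~stand_down) holds, i.e. stand_down is forbidden. None of the other listed options is forbidden under the premises.

stand_down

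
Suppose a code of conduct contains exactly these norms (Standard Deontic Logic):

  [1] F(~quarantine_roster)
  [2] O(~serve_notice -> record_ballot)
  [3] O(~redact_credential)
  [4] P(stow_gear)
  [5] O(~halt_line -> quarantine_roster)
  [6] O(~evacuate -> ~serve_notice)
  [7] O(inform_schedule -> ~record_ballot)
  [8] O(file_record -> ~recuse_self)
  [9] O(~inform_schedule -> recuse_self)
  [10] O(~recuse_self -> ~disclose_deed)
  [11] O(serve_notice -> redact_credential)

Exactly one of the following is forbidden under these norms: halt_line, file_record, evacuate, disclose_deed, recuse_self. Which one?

file_record

From premise 3 we have O(~redact_credential).
Premise 11 is O(serve_notice -> redact_credential); contrapositively O(~redact_credential -> ~serve_notice). Since O(~redact_credential) holds, K gives O(~serve_notice).
From O(~serve_notice) and premise 2, O(~serve_notice -> record_ballot), we obtain O(record_ballot).
Premise 7, O(inform_schedule -> ~record_ballot), contraposes to O(record_ballot -> ~inform_schedule); with O(record_ballot) we get O(~inform_schedule).
With premise 9, O(~inform_schedule -> recuse_self), the K-axiom yields O(recuse_self).
Premise 8, O(file_record -> ~recuse_self), contraposes to O(recuse_self -> ~file_record); with O(recuse_self) we get O(~file_record).
So O(~file_record) holds, i.e. file_record is forbidden. None of the other listed options is forbidden under the premises.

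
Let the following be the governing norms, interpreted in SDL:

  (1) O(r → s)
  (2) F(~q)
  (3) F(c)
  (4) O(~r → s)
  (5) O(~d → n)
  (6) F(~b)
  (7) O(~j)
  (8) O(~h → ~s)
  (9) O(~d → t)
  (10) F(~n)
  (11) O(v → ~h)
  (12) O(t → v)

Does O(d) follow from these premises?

Yes

Premises 1 and 4 are O(r → s) and O(~r → s); every ideal world satisfies r or ~r, so in either case s holds — hence O(s).
Premise 8, O(~h → ~s), contraposes to O(s → h); with O(s) we get O(h).
Premise 11 is O(v → ~h); contrapositively O(h → ~v). Since O(h) holds, K gives O(~v).
Premise 12, O(t → v), contraposes to O(~v → ~t); with O(~v) we get O(~t).
Premise 9, O(~d → t), contraposes to O(~t → d); with O(~t) we get O(d).
Premises 2, 3, 5, 6, 7, 10 do not contribute to this derivation.
So O(d) follows.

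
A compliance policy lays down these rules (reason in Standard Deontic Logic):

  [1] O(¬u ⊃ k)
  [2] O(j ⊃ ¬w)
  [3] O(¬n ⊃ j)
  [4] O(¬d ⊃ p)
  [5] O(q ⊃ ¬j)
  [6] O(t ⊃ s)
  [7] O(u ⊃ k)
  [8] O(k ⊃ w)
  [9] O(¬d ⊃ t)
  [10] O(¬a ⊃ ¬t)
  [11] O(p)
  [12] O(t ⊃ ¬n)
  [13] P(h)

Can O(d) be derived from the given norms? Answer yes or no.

Yes

Premises 7 and 1 cover both cases: O(u ⊃ k) and O(¬u ⊃ k). Since u ∨ ¬u is a tautology, O(k) follows.
From O(k) and premise 8, O(k ⊃ w), we obtain O(w).
Premise 2, O(j ⊃ ¬w), contraposes to O(w ⊃ ¬j); with O(w) we get O(¬j).
Premise 3 is O(¬n ⊃ j); contrapositively O(¬j ⊃ n). Since O(¬j) holds, K gives O(n).
The contrapositive of premise 12 (O(t ⊃ ¬n)) is O(n ⊃ ¬t), and O(n) is already established, so O(¬t).
The contrapositive of premise 9 (O(¬d ⊃ t)) is O(¬t ⊃ d), and O(¬t) is already established, so O(d).
Premises 4, 5, 6, 10, 11, 13 do not contribute to this derivation.
So O(d) follows.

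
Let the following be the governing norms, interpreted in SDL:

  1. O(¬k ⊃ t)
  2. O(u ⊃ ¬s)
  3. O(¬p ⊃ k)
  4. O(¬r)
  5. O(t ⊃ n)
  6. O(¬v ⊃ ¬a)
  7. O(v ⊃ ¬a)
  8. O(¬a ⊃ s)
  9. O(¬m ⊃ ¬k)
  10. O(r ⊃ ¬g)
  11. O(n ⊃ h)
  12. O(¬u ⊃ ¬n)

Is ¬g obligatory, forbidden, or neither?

Premise 10 is O(r ⊃ ¬g), but O(r) is not derivable from the premises, so it does not yield O(¬g).
No premise or chain of K-axiom applications forces O(¬g), and none forces O(g). So ¬g is neither obligatory nor forbidden under these norms.

Neither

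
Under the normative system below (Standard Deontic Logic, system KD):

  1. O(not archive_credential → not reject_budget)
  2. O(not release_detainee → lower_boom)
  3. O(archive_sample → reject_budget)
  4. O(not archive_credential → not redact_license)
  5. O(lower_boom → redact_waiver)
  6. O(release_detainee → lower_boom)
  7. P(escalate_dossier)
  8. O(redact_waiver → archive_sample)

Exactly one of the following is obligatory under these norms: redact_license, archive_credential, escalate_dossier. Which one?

By case analysis on release_detainee: premise 6 gives O(release_detainee → lower_boom) and premise 2 gives O(not release_detainee → lower_boom), so O(lower_boom) either way.
Applying K to premise 5 (O(lower_boom → redact_waiver)) and O(lower_boom) yields O(redact_waiver).
With premise 8, O(redact_waiver → archive_sample), the K-axiom yields O(archive_sample).
From O(archive_sample) and premise 3, O(archive_sample → reject_budget), we obtain O(reject_budget).
The contrapositive of premise 1 (O(not archive_credential → not reject_budget)) is O(reject_budget → archive_credential), and O(reject_budget) is already established, so O(archive_credential).
So O(archive_credential) holds — archive_credential is obligatory. None of the other listed options is made obligatory by any chain of premises.

archive_credential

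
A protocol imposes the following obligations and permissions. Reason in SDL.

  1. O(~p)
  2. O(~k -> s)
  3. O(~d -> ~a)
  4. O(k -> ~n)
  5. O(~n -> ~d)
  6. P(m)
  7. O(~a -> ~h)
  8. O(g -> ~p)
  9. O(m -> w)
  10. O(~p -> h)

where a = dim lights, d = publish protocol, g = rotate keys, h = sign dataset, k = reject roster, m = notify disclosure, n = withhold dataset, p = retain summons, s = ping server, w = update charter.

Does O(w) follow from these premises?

Premise 9 is O(m -> w), but O(m) is not derivable from the premises (the permission P(m) asserts only ~O(~m), not O(m)), so it does not yield O(w).
No other premise forces O(w). An ideal world satisfying every premise can still have w false, so O(w) is not derivable.

No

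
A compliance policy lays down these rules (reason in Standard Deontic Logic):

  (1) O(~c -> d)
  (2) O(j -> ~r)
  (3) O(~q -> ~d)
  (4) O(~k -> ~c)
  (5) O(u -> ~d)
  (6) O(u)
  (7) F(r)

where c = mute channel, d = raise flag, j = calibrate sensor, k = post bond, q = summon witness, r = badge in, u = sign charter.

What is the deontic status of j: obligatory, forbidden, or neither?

Neither

Premise 2 is O(j -> ~r); even if O(~r) held, inferring O(j) would be affirming the consequent — invalid.
No premise or chain of K-axiom applications forces O(j), and none forces O(~j). So j is neither obligatory nor forbidden under these norms.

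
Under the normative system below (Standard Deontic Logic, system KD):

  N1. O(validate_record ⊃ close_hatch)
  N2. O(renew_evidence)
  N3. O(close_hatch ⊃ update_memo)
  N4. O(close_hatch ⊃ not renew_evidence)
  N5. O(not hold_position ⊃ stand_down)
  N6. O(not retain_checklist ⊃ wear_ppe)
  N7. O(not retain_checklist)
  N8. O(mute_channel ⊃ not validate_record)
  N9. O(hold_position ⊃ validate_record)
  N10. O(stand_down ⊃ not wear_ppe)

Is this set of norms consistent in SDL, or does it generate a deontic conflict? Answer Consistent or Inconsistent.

Premise 2 states O(renew_evidence) outright.
Premise 4, O(close_hatch ⊃ not renew_evidence), contraposes to O(renew_evidence ⊃ not close_hatch); with O(renew_evidence) we get O(not close_hatch).
Premise 1 is O(validate_record ⊃ close_hatch); contrapositively O(not close_hatch ⊃ not validate_record). Since O(not close_hatch) holds, K gives O(not validate_record).
Premise 9, O(hold_position ⊃ validate_record), contraposes to O(not validate_record ⊃ not hold_position); with O(not validate_record) we get O(not hold_position).
From O(not hold_position) and premise 5, O(not hold_position ⊃ stand_down), we obtain O(stand_down).
Premise 10 is O(stand_down ⊃ not wear_ppe); since O(stand_down), deontic closure gives O(not wear_ppe).
Premise 6, O(not retain_checklist ⊃ wear_ppe), contraposes to O(not wear_ppe ⊃ retain_checklist); with O(not wear_ppe) we get O(retain_checklist).
However, premise 7 gives O(not retain_checklist).
We now have both O(retain_checklist) and O(not retain_checklist) — retain_checklist is simultaneously obligatory and forbidden, violating the D-axiom.

Inconsistent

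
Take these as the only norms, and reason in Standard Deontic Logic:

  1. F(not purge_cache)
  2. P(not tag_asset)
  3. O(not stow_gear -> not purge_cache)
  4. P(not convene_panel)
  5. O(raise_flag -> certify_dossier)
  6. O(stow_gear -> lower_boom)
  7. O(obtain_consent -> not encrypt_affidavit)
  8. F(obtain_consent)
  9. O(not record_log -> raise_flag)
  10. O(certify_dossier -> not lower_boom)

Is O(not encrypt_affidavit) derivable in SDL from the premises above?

Premise 7 is O(obtain_consent -> not encrypt_affidavit), but O(obtain_consent) is not derivable from the premises, so it does not yield O(not encrypt_affidavit).
No other premise forces O(not encrypt_affidavit). An ideal world satisfying every premise can still have not encrypt_affidavit false, so O(not encrypt_affidavit) is not derivable.

No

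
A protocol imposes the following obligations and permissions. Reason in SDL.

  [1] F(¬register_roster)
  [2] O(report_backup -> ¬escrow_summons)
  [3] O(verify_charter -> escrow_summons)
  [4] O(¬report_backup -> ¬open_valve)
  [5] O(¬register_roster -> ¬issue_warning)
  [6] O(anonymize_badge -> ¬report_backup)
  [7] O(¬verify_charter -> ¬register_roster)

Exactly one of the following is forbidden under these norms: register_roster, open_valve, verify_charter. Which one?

open_valve

F(¬register_roster) at premise 1 means O(register_roster).
Premise 7 is O(¬verify_charter -> ¬register_roster); contrapositively O(register_roster -> verify_charter). Since O(register_roster) holds, K gives O(verify_charter).
Applying K to premise 3 (O(verify_charter -> escrow_summons)) and O(verify_charter) yields O(escrow_summons).
The contrapositive of premise 2 (O(report_backup -> ¬escrow_summons)) is O(escrow_summons -> ¬report_backup), and O(escrow_summons) is already established, so O(¬report_backup).
Applying K to premise 4 (O(¬report_backup -> ¬open_valve)) and O(¬report_backup) yields O(¬open_valve).
So O(¬open_valve) holds, i.e. open_valve is forbidden. None of the other listed options is forbidden under the premises.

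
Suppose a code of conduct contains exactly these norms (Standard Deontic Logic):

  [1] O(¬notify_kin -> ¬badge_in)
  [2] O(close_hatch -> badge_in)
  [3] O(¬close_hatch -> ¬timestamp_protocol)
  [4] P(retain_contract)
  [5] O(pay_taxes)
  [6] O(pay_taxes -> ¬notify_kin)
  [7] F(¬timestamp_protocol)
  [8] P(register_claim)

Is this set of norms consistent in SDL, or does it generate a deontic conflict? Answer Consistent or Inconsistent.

Premise 7, F(¬timestamp_protocol), is equivalent to O(timestamp_protocol).
Premise 3 is O(¬close_hatch -> ¬timestamp_protocol); contrapositively O(timestamp_protocol -> close_hatch). Since O(timestamp_protocol) holds, K gives O(close_hatch).
From O(close_hatch) and premise 2, O(close_hatch -> badge_in), we obtain O(badge_in).
Premise 1 is O(¬notify_kin -> ¬badge_in); contrapositively O(badge_in -> notify_kin). Since O(badge_in) holds, K gives O(notify_kin).
The contrapositive of premise 6 (O(pay_taxes -> ¬notify_kin)) is O(notify_kin -> ¬pay_taxes), and O(notify_kin) is already established, so O(¬pay_taxes).
But premise 5 directly asserts O(pay_taxes).
We now have both O(¬pay_taxes) and O(pay_taxes) — pay_taxes is simultaneously obligatory and forbidden, violating the D-axiom.

Inconsistent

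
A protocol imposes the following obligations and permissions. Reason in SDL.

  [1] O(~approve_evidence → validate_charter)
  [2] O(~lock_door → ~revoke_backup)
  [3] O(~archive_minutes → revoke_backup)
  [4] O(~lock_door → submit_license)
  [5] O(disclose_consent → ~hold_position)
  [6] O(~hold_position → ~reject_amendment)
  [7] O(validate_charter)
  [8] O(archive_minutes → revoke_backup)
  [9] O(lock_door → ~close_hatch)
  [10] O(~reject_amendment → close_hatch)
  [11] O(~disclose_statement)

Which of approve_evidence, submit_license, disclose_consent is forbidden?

disclose_consent

By case analysis on archive_minutes: premise 8 gives O(archive_minutes → revoke_backup) and premise 3 gives O(~archive_minutes → revoke_backup), so O(revoke_backup) either way.
Premise 2, O(~lock_door → ~revoke_backup), contraposes to O(revoke_backup → lock_door); with O(revoke_backup) we get O(lock_door).
With premise 9, O(lock_door → ~close_hatch), the K-axiom yields O(~close_hatch).
The contrapositive of premise 10 (O(~reject_amendment → close_hatch)) is O(~close_hatch → reject_amendment), and O(~close_hatch) is already established, so O(reject_amendment).
The contrapositive of premise 6 (O(~hold_position → ~reject_amendment)) is O(reject_amendment → hold_position), and O(reject_amendment) is already established, so O(hold_position).
Premise 5, O(disclose_consent → ~hold_position), contraposes to O(hold_position → ~disclose_consent); with O(hold_position) we get O(~disclose_consent).
So O(~disclose_consent) holds, i.e. disclose_consent is forbidden. None of the other listed options is forbidden under the premises.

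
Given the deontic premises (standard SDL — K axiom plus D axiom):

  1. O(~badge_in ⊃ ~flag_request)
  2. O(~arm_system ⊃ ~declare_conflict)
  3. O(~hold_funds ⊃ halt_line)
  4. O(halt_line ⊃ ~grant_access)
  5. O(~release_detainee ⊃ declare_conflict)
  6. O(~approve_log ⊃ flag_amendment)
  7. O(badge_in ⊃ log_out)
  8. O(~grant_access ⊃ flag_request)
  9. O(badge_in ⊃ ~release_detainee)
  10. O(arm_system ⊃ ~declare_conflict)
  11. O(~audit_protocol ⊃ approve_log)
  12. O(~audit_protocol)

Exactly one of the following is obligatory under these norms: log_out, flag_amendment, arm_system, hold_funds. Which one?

Premises 2 and 10 cover both cases: O(~arm_system ⊃ ~declare_conflict) and O(arm_system ⊃ ~declare_conflict). Since ~arm_system ∨ arm_system is a tautology, O(~declare_conflict) follows.
The contrapositive of premise 5 (O(~release_detainee ⊃ declare_conflict)) is O(~declare_conflict ⊃ release_detainee), and O(~declare_conflict) is already established, so O(release_detainee).
Premise 9 is O(badge_in ⊃ ~release_detainee); contrapositively O(release_detainee ⊃ ~badge_in). Since O(release_detainee) holds, K gives O(~badge_in).
Premise 1 is O(~badge_in ⊃ ~flag_request); since O(~badge_in), deontic closure gives O(~flag_request).
The contrapositive of premise 8 (O(~grant_access ⊃ flag_request)) is O(~flag_request ⊃ grant_access), and O(~flag_request) is already established, so O(grant_access).
The contrapositive of premise 4 (O(halt_line ⊃ ~grant_access)) is O(grant_access ⊃ ~halt_line), and O(grant_access) is already established, so O(~halt_line).
Premise 3, O(~hold_funds ⊃ halt_line), contraposes to O(~halt_line ⊃ hold_funds); with O(~halt_line) we get O(hold_funds).
So O(hold_funds) holds — hold_funds is obligatory. None of the other listed options is made obligatory by any chain of premises.

hold_funds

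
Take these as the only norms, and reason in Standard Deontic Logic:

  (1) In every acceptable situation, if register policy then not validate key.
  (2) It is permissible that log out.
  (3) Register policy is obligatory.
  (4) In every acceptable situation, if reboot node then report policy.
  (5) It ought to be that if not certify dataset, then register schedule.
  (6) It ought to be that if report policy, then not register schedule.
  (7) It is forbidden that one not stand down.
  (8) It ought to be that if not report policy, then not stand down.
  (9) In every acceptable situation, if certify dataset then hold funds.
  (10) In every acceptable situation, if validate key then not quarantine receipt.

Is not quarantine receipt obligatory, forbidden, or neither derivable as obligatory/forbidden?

Premise 10 is O(validate_key → ¬quarantine_receipt), but O(validate_key) is not derivable from the premises, so it does not yield O(¬quarantine_receipt).
No premise or chain of K-axiom applications forces O(¬quarantine_receipt), and none forces O(quarantine_receipt). So ¬quarantine_receipt is neither obligatory nor forbidden under these norms.

Neither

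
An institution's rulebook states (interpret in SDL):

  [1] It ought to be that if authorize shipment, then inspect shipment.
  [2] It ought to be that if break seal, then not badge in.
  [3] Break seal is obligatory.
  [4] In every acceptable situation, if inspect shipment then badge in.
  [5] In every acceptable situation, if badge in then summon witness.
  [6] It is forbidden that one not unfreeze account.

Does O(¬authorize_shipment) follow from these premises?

Yes

Premise 3 states O(break_seal) outright.
From O(break_seal) and premise 2, O(break_seal → ¬badge_in), we obtain O(¬badge_in).
Premise 4, O(inspect_shipment → badge_in), contraposes to O(¬badge_in → ¬inspect_shipment); with O(¬badge_in) we get O(¬inspect_shipment).
The contrapositive of premise 1 (O(authorize_shipment → inspect_shipment)) is O(¬inspect_shipment → ¬authorize_shipment), and O(¬inspect_shipment) is already established, so O(¬authorize_shipment).
Premises 5, 6 do not contribute to this derivation.
So O(¬authorize_shipment) follows.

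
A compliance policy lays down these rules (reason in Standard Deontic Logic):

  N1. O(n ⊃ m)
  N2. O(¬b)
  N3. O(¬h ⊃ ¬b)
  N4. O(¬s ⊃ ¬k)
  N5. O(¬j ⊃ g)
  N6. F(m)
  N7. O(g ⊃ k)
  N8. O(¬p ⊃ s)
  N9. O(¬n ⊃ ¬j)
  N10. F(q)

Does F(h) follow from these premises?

No

Premise 3 is O(¬h ⊃ ¬b); even if O(¬b) held, inferring O(¬h) would be affirming the consequent — invalid.
No other premise forces O(¬h). An ideal world satisfying every premise can still have h true, so F(h) is not derivable.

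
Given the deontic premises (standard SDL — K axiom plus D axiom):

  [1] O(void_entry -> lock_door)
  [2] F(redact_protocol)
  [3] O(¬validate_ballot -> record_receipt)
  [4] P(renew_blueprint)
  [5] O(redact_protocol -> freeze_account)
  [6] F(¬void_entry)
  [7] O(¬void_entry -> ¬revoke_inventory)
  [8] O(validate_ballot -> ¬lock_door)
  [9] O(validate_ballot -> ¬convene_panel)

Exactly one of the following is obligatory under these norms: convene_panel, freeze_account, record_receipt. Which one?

record_receipt

F(¬void_entry) at premise 6 means O(void_entry).
With premise 1, O(void_entry -> lock_door), the K-axiom yields O(lock_door).
Premise 8 is O(validate_ballot -> ¬lock_door); contrapositively O(lock_door -> ¬validate_ballot). Since O(lock_door) holds, K gives O(¬validate_ballot).
From O(¬validate_ballot) and premise 3, O(¬validate_ballot -> record_receipt), we obtain O(record_receipt).
So O(record_receipt) holds — record_receipt is obligatory. None of the other listed options is made obligatory by any chain of premises.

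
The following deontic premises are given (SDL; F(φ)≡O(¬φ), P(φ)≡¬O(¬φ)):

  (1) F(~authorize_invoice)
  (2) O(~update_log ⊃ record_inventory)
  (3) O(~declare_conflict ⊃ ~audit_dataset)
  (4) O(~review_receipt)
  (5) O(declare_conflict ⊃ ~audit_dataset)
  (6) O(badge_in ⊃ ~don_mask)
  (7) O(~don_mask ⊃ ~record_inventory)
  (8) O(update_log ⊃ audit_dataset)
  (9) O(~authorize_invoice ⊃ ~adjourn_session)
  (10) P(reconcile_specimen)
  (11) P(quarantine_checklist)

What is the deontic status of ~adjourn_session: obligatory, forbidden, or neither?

Neither

Premise 9 is O(~authorize_invoice ⊃ ~adjourn_session), but O(~authorize_invoice) is not derivable from the premises, so it does not yield O(~adjourn_session).
No premise or chain of K-axiom applications forces O(~adjourn_session), and none forces O(adjourn_session). So ~adjourn_session is neither obligatory nor forbidden under these norms.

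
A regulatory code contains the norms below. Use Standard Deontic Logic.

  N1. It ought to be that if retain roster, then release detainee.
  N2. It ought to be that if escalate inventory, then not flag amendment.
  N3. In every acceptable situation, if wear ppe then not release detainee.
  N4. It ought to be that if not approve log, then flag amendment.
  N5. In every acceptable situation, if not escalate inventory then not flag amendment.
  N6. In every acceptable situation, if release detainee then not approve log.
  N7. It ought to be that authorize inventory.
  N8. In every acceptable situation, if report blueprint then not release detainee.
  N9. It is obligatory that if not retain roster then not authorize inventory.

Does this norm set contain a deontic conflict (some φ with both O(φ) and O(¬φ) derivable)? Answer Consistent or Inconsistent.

Premises 5 and 2 cover both cases: O(¬escalate_inventory → ¬flag_amendment) and O(escalate_inventory → ¬flag_amendment). Since ¬escalate_inventory ∨ escalate_inventory is a tautology, O(¬flag_amendment) follows.
Premise 4, O(¬approve_log → flag_amendment), contraposes to O(¬flag_amendment → approve_log); with O(¬flag_amendment) we get O(approve_log).
The contrapositive of premise 6 (O(release_detainee → ¬approve_log)) is O(approve_log → ¬release_detainee), and O(approve_log) is already established, so O(¬release_detainee).
The contrapositive of premise 1 (O(retain_roster → release_detainee)) is O(¬release_detainee → ¬retain_roster), and O(¬release_detainee) is already established, so O(¬retain_roster).
Premise 9 is O(¬retain_roster → ¬authorize_inventory); since O(¬retain_roster), deontic closure gives O(¬authorize_inventory).
However, premise 7 gives O(authorize_inventory).
We now have both O(¬authorize_inventory) and O(authorize_inventory) — authorize_inventory is simultaneously obligatory and forbidden, violating the D-axiom.

Inconsistent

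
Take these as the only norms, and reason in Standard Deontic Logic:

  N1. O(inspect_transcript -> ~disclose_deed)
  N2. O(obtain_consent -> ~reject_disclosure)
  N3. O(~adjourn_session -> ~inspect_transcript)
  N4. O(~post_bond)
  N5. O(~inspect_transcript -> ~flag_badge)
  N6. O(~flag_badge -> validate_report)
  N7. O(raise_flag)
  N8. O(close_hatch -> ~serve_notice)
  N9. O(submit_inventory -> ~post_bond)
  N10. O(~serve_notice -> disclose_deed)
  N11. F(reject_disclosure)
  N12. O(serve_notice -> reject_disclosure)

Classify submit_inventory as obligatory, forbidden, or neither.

Neither

Premise 9 is O(submit_inventory -> ~post_bond); even if O(~post_bond) held, inferring O(submit_inventory) would be affirming the consequent — invalid.
No premise or chain of K-axiom applications forces O(submit_inventory), and none forces O(~submit_inventory). So submit_inventory is neither obligatory nor forbidden under these norms.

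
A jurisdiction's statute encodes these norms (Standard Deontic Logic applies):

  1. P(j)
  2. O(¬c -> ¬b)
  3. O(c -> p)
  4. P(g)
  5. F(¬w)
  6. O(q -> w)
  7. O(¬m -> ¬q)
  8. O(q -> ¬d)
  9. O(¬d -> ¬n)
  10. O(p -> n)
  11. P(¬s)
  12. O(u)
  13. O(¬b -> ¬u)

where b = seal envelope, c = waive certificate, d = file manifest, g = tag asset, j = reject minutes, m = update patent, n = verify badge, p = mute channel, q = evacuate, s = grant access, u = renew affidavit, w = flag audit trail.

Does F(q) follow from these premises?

Yes

Premise 12 states O(u) outright.
Premise 13 is O(¬b -> ¬u); contrapositively O(u -> b). Since O(u) holds, K gives O(b).
Premise 2 is O(¬c -> ¬b); contrapositively O(b -> c). Since O(b) holds, K gives O(c).
Premise 3 is O(c -> p); since O(c), deontic closure gives O(p).
From O(p) and premise 10, O(p -> n), we obtain O(n).
Premise 9 is O(¬d -> ¬n); contrapositively O(n -> d). Since O(n) holds, K gives O(d).
Premise 8 is O(q -> ¬d); contrapositively O(d -> ¬q). Since O(d) holds, K gives O(¬q).
Premises 1, 4, 5, 6, 7, 11 do not contribute to this derivation.
So O(¬q) holds, i.e. F(q). The claim follows.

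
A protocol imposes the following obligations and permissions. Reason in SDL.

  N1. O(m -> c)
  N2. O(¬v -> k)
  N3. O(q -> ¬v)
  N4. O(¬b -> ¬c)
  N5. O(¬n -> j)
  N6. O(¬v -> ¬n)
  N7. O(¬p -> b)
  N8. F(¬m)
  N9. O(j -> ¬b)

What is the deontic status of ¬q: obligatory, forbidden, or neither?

Obligatory

Premise 8, F(¬m), is equivalent to O(m).
From O(m) and premise 1, O(m -> c), we obtain O(c).
The contrapositive of premise 4 (O(¬b -> ¬c)) is O(c -> b), and O(c) is already established, so O(b).
Premise 9 is O(j -> ¬b); contrapositively O(b -> ¬j). Since O(b) holds, K gives O(¬j).
Premise 5, O(¬n -> j), contraposes to O(¬j -> n); with O(¬j) we get O(n).
The contrapositive of premise 6 (O(¬v -> ¬n)) is O(n -> v), and O(n) is already established, so O(v).
The contrapositive of premise 3 (O(q -> ¬v)) is O(v -> ¬q), and O(v) is already established, so O(¬q).
Premises 2, 7 do not contribute to this derivation.
Hence ¬q is obligatory.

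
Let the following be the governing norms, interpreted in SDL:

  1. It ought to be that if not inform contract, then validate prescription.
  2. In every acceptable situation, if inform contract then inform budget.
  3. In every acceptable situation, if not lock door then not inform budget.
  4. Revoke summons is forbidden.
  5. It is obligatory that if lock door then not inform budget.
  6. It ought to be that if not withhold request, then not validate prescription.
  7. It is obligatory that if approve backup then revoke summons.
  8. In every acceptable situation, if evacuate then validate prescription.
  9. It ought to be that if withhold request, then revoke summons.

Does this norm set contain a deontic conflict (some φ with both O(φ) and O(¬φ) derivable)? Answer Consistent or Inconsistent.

Premises 3 and 5 cover both cases: O(¬lock_door → ¬inform_budget) and O(lock_door → ¬inform_budget). Since ¬lock_door ∨ lock_door is a tautology, O(¬inform_budget) follows.
Premise 2, O(inform_contract → inform_budget), contraposes to O(¬inform_budget → ¬inform_contract); with O(¬inform_budget) we get O(¬inform_contract).
From O(¬inform_contract) and premise 1, O(¬inform_contract → validate_prescription), we obtain O(validate_prescription).
The contrapositive of premise 6 (O(¬withhold_request → ¬validate_prescription)) is O(validate_prescription → withhold_request), and O(validate_prescription) is already established, so O(withhold_request).
Applying K to premise 9 (O(withhold_request → revoke_summons)) and O(withhold_request) yields O(revoke_summons).
But premise 4, F(revoke_summons), means O(¬revoke_summons).
We now have both O(revoke_summons) and O(¬revoke_summons) — revoke_summons is simultaneously obligatory and forbidden, violating the D-axiom.

Inconsistent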